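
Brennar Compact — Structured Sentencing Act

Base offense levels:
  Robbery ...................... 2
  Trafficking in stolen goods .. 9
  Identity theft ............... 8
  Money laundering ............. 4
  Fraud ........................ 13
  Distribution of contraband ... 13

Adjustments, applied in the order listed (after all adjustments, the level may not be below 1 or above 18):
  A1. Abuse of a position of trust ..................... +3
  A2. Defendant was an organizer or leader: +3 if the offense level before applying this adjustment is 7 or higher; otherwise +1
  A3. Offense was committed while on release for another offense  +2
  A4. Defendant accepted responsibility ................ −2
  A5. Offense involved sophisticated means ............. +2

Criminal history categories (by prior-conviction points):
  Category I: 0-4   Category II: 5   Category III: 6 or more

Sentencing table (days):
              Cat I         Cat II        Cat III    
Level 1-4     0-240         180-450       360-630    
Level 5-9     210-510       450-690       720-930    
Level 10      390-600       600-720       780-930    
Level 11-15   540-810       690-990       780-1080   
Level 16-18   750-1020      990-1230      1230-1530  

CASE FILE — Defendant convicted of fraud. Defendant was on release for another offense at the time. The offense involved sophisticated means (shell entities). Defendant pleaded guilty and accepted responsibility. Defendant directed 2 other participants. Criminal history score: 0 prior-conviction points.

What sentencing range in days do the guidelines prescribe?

750-1020 days

Base offense level for fraud: 13.
A1 does not apply.
A2 applies (level before this adjustment is 13 ≥ 7, so +3): 13 + 3 = 16.
A3 applies: 16 + 2 = 18.
A4 applies: 18 − 2 = 16.
A5 applies: 16 + 2 = 18.
Final offense level: 18.
Criminal history: 0 prior points → Category I (0-4).
Level 18 falls in the 16-18 band.
Grid: Level 16-18 × Category I = 750-1020 days.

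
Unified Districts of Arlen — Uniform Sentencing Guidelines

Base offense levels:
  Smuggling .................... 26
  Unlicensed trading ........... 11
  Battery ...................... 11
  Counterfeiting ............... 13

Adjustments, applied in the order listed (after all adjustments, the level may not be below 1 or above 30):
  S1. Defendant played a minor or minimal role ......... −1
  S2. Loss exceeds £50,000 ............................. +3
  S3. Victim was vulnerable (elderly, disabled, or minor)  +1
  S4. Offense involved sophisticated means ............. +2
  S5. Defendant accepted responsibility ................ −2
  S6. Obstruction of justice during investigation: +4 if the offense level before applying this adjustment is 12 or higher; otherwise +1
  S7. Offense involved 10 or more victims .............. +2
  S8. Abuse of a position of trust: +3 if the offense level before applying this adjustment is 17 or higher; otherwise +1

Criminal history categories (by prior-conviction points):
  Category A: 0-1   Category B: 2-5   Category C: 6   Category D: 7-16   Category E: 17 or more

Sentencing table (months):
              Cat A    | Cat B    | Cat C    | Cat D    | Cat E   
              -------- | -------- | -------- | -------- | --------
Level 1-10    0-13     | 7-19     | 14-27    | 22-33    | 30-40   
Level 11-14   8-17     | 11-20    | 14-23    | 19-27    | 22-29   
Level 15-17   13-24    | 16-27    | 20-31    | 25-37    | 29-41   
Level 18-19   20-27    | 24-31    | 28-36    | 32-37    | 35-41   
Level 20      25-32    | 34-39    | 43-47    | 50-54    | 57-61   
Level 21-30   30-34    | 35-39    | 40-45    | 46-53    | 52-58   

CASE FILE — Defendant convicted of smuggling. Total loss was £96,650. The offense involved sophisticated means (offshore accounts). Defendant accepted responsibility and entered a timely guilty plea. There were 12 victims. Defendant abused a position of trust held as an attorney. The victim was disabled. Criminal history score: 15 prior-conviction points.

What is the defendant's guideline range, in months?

46-53 months

Base offense level for smuggling: 26.
S2 applies: 26 + 3 = 29.
S3 applies: 29 + 1 = 30.
S4 applies: 30 + 2 = 32.
S5 applies: 32 − 2 = 30.
S6 does not apply.
S7 applies: 30 + 2 = 32.
S8 applies (level before this adjustment is 32 ≥ 17, so +3): 32 + 3 = 35.
Level 35 exceeds the maximum of 30; capped at 30.
Final offense level: 30.
Criminal history: 15 prior points → Category D (7-16).
Level 30 falls in the 21-30 band.
Grid: Level 21-30 × Category D = 46-53 months.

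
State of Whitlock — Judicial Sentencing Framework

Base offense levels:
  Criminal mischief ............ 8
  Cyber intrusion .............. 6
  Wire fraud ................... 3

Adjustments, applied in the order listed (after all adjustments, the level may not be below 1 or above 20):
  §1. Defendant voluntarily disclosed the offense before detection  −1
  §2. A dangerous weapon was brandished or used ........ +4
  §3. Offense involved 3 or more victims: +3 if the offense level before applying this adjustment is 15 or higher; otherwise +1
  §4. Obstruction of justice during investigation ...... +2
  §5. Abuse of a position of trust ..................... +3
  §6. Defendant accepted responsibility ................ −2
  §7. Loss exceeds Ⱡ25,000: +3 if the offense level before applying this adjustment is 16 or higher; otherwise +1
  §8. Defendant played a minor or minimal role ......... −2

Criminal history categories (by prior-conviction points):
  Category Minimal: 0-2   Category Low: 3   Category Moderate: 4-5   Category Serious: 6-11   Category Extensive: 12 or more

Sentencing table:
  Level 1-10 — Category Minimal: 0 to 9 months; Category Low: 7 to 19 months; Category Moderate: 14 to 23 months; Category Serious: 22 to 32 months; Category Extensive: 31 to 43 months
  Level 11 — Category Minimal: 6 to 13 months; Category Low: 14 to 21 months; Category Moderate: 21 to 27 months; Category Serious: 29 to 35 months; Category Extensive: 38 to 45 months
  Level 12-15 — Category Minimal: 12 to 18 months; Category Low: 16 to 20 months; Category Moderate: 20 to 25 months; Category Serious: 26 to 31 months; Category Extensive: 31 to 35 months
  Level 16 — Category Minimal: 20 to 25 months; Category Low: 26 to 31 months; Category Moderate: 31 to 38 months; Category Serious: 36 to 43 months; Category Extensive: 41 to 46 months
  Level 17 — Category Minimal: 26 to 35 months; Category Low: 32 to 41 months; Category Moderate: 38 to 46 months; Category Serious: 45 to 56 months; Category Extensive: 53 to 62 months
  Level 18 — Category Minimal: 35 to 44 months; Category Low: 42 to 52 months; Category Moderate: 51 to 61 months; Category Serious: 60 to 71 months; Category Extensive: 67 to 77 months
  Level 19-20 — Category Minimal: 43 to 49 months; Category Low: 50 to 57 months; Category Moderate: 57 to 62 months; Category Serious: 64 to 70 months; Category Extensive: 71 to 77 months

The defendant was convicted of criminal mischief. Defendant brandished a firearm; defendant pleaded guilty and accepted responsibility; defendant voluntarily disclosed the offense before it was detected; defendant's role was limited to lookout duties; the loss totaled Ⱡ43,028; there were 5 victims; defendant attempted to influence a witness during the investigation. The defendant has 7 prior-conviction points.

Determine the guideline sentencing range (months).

Base offense level for criminal mischief: 8.
§1 applies: 8 − 1 = 7.
§2 applies: 7 + 4 = 11.
§3 applies (level before this adjustment is 11 < 15, so +1): 11 + 1 = 12.
§4 applies: 12 + 2 = 14.
§5 does not apply.
§6 applies: 14 − 2 = 12.
§7 applies (level before this adjustment is 12 < 16, so +1): 12 + 1 = 13.
§8 applies: 13 − 2 = 11.
Final offense level: 11.
Criminal history: 7 prior points → Category Serious (6-11).
Level 11 falls in the 11 band.
Grid: Level 11 × Category Serious = 29-35 months.

29-35 months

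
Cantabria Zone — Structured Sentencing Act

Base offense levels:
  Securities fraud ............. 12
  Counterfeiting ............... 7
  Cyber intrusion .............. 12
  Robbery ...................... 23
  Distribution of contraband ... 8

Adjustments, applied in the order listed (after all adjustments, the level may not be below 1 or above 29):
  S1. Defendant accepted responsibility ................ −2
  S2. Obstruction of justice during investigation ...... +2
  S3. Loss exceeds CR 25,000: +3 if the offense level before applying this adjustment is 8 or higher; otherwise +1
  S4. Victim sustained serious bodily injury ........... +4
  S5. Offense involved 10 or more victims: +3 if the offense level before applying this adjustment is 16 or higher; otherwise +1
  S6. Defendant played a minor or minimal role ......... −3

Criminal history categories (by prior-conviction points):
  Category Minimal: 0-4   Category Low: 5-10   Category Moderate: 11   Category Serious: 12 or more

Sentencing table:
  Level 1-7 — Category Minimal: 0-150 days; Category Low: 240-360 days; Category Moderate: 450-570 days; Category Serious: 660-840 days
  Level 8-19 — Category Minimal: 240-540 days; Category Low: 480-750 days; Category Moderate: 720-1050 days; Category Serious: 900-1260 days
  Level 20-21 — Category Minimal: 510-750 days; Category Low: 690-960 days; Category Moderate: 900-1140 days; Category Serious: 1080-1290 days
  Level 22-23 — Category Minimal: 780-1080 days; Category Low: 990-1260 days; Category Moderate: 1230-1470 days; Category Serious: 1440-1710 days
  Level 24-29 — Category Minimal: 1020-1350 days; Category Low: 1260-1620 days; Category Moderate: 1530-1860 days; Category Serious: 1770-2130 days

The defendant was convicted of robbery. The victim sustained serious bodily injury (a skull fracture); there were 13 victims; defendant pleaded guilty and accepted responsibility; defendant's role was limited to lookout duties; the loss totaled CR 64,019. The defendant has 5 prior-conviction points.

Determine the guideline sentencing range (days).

1260-1620 days

Base offense level for robbery: 23.
S1 applies: 23 − 2 = 21.
S3 applies (level before this adjustment is 21 ≥ 8, so +3): 21 + 3 = 24.
S4 applies: 24 + 4 = 28.
S5 applies (level before this adjustment is 28 ≥ 16, so +3): 28 + 3 = 31.
S6 applies: 31 − 3 = 28.
Final offense level: 28.
Criminal history: 5 prior points → Category Low (5-10).
Level 28 falls in the 24-29 band.
Grid: Level 24-29 × Category Low = 1260-1620 days.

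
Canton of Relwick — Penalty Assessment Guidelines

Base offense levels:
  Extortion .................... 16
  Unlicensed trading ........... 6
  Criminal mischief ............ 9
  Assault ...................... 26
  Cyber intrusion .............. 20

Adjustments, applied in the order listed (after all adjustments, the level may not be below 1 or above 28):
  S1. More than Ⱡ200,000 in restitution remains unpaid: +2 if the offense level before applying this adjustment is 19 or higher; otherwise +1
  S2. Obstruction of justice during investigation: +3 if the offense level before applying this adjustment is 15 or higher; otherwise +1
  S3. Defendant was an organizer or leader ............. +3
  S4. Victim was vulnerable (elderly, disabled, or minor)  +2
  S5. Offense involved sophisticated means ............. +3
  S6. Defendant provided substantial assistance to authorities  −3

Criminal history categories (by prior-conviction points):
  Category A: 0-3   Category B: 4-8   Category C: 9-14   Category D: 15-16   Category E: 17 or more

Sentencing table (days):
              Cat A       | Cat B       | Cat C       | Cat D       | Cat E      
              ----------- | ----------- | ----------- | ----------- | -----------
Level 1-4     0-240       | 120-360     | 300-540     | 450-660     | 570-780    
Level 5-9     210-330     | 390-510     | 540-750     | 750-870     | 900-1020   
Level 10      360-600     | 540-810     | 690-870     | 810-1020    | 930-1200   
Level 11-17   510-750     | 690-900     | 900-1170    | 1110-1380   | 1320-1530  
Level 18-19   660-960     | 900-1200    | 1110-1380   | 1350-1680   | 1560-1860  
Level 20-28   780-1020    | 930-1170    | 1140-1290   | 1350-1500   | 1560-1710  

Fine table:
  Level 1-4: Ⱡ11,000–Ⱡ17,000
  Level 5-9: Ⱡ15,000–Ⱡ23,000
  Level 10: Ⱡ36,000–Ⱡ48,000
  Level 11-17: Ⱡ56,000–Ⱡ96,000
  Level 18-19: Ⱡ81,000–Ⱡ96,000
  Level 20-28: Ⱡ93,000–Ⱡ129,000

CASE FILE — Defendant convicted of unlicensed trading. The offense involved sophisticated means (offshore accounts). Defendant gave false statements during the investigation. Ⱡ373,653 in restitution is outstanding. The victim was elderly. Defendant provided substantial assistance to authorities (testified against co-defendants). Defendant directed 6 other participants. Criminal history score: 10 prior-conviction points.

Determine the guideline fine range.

Ⱡ56,000–Ⱡ96,000

Base offense level for unlicensed trading: 6.
S1 applies (level before this adjustment is 6 < 19, so +1): 6 + 1 = 7.
S2 applies (level before this adjustment is 7 < 15, so +1): 7 + 1 = 8.
S3 applies: 8 + 3 = 11.
S4 applies: 11 + 2 = 13.
S5 applies: 13 + 3 = 16.
S6 applies: 16 − 3 = 13.
Final offense level: 13.
Level 13 falls in the 11-17 band.
Fine table: Level 11-17 → Ⱡ56,000–Ⱡ96,000.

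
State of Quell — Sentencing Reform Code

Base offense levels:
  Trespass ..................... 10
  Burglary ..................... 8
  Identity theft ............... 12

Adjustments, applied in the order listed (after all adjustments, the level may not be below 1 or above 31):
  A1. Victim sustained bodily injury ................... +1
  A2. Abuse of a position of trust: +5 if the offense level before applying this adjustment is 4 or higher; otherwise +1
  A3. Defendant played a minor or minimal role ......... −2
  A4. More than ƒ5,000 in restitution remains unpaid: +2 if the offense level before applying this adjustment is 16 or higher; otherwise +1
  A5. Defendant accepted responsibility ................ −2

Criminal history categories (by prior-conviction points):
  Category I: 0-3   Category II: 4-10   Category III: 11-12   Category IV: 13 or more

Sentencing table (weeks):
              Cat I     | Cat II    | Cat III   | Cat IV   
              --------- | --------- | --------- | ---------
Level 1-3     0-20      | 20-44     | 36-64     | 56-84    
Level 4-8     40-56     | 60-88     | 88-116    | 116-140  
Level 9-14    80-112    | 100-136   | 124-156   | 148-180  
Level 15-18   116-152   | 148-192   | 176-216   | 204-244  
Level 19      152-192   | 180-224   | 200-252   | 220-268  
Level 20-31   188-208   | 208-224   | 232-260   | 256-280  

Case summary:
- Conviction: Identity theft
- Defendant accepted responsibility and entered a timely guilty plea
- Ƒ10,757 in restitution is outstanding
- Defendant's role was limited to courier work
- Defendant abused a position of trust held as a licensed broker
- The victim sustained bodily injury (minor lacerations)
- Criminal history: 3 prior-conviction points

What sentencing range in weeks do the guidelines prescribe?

Base offense level for identity theft: 12.
A1 applies: 12 + 1 = 13.
A2 applies (level before this adjustment is 13 ≥ 4, so +5): 13 + 5 = 18.
A3 applies: 18 − 2 = 16.
A4 applies (level before this adjustment is 16 ≥ 16, so +2): 16 + 2 = 18.
A5 applies: 18 − 2 = 16.
Final offense level: 16.
Criminal history: 3 prior points → Category I (0-3).
Level 16 falls in the 15-18 band.
Grid: Level 15-18 × Category I = 116-152 weeks.

116-152 weeks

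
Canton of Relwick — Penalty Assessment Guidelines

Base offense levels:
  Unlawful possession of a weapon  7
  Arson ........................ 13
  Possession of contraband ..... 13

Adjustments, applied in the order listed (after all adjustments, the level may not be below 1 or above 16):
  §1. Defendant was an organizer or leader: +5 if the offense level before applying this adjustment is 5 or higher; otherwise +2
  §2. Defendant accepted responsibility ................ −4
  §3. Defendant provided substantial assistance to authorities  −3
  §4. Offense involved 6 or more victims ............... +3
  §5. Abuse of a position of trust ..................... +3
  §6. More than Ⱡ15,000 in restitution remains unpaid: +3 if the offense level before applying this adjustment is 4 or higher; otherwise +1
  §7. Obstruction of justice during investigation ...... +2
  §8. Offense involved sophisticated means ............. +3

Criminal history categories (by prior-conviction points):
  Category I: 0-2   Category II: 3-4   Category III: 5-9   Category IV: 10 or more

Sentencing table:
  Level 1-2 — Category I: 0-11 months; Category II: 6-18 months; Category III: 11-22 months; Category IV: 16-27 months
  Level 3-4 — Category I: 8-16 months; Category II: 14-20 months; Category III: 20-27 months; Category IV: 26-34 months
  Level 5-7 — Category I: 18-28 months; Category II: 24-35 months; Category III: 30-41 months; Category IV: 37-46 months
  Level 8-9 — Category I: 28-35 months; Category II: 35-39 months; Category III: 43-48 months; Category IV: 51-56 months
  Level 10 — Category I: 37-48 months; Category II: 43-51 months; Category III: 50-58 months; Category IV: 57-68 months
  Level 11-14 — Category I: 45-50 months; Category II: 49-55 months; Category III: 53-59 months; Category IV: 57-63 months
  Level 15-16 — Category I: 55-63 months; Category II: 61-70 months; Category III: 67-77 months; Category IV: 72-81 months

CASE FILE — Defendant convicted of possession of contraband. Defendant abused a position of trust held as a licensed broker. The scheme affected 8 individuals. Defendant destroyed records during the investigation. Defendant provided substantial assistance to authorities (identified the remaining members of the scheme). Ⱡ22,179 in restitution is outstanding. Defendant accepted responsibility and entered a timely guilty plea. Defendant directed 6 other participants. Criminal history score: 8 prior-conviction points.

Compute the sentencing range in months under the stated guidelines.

Base offense level for possession of contraband: 13.
§1 applies (level before this adjustment is 13 ≥ 5, so +5): 13 + 5 = 18.
§2 applies: 18 − 4 = 14.
§3 applies: 14 − 3 = 11.
§4 applies: 11 + 3 = 14.
§5 applies: 14 + 3 = 17.
§6 applies (level before this adjustment is 17 ≥ 4, so +3): 17 + 3 = 20.
§7 applies: 20 + 2 = 22.
§8 does not apply.
Level 22 exceeds the maximum of 16; capped at 16.
Final offense level: 16.
Criminal history: 8 prior points → Category III (5-9).
Level 16 falls in the 15-16 band.
Grid: Level 15-16 × Category III = 67-77 months.

67-77 months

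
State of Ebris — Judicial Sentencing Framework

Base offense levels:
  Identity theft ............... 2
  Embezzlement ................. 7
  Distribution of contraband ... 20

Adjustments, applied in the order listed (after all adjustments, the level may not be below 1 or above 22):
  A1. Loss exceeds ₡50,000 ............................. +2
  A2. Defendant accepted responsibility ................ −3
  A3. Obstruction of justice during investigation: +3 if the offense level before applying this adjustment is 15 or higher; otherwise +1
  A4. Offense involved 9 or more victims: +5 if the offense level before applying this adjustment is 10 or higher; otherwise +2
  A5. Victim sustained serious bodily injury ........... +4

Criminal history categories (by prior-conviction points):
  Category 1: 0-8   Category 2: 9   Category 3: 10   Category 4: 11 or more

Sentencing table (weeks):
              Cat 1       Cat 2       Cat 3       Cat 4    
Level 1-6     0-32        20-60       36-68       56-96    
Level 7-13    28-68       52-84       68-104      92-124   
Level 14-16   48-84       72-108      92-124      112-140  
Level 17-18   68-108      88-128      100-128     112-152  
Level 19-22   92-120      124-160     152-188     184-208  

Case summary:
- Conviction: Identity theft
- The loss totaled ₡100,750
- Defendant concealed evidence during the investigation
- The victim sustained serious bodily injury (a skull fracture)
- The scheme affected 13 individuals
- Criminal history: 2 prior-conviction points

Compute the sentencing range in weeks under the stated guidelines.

Base offense level for identity theft: 2.
A1 applies: 2 + 2 = 4.
A3 applies (level before this adjustment is 4 < 15, so +1): 4 + 1 = 5.
A4 applies (level before this adjustment is 5 < 10, so +2): 5 + 2 = 7.
A5 applies: 7 + 4 = 11.
Final offense level: 11.
Criminal history: 2 prior points → Category 1 (0-8).
Level 11 falls in the 7-13 band.
Grid: Level 7-13 × Category 1 = 28-68 weeks.

28-68 weeks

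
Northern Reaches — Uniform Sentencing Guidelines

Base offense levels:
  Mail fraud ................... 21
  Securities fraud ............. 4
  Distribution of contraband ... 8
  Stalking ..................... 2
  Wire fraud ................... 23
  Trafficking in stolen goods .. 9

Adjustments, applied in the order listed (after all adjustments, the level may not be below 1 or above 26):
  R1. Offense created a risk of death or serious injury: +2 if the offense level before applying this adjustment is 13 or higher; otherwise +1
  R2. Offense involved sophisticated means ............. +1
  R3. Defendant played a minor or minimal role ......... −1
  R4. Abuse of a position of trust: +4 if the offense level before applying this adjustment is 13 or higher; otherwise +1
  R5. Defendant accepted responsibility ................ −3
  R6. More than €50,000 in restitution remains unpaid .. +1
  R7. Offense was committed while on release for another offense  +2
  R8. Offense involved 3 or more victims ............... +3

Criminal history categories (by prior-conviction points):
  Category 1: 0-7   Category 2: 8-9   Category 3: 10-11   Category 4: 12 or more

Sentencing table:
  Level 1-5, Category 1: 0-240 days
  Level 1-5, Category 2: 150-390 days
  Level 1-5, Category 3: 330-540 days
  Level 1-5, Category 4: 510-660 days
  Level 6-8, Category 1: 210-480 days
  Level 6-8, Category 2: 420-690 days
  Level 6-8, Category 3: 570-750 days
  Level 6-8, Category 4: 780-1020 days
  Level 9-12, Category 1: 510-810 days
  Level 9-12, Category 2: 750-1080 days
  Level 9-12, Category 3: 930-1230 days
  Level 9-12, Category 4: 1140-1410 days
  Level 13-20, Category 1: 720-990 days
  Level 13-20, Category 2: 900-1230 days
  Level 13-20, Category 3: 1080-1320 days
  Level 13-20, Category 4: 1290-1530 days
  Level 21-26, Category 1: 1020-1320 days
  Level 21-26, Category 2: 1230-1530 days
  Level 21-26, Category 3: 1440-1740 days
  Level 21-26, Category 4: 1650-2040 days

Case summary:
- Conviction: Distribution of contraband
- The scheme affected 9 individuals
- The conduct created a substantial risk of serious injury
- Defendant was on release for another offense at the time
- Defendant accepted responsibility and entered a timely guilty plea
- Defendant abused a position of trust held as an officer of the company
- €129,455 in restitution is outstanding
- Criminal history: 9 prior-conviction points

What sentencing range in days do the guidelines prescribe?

900-1230 days

Base offense level for distribution of contraband: 8.
R1 applies (level before this adjustment is 8 < 13, so +1): 8 + 1 = 9.
R3 does not apply.
R4 applies (level before this adjustment is 9 < 13, so +1): 9 + 1 = 10.
R5 applies: 10 − 3 = 7.
R6 applies: 7 + 1 = 8.
R7 applies: 8 + 2 = 10.
R8 applies: 10 + 3 = 13.
Final offense level: 13.
Criminal history: 9 prior points → Category 2 (8-9).
Level 13 falls in the 13-20 band.
Grid: Level 13-20 × Category 2 = 900-1230 days.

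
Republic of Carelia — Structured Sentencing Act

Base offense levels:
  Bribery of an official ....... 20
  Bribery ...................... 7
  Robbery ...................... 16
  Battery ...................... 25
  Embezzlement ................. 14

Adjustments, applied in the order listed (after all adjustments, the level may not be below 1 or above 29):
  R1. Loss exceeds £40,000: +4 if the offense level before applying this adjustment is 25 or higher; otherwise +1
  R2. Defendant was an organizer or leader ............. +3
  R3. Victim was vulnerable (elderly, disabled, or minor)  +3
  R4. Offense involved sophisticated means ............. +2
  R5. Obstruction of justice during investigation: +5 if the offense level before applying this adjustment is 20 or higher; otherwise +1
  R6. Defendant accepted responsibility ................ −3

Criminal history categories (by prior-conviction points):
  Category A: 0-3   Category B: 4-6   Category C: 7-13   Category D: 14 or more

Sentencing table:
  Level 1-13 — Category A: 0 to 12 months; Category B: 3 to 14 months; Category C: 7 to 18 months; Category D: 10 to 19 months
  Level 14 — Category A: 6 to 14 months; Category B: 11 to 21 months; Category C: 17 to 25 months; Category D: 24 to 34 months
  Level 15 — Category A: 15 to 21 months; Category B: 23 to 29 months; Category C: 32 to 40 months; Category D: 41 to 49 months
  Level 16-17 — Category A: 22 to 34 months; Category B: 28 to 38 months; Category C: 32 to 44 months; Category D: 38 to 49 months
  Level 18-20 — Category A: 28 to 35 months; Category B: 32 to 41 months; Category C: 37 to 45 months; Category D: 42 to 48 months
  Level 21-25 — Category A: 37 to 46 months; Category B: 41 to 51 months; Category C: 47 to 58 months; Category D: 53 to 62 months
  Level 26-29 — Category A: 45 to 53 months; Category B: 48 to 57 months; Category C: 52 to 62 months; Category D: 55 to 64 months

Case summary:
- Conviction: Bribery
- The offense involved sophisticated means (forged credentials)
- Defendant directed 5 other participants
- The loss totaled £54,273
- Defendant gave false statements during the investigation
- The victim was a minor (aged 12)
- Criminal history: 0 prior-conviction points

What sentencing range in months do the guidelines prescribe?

Base offense level for bribery: 7.
R1 applies (level before this adjustment is 7 < 25, so +1): 7 + 1 = 8.
R2 applies: 8 + 3 = 11.
R3 applies: 11 + 3 = 14.
R4 applies: 14 + 2 = 16.
R5 applies (level before this adjustment is 16 < 20, so +1): 16 + 1 = 17.
R6 does not apply.
Final offense level: 17.
Criminal history: 0 prior points → Category A (0-3).
Level 17 falls in the 16-17 band.
Grid: Level 16-17 × Category A = 22-34 months.

22-34 months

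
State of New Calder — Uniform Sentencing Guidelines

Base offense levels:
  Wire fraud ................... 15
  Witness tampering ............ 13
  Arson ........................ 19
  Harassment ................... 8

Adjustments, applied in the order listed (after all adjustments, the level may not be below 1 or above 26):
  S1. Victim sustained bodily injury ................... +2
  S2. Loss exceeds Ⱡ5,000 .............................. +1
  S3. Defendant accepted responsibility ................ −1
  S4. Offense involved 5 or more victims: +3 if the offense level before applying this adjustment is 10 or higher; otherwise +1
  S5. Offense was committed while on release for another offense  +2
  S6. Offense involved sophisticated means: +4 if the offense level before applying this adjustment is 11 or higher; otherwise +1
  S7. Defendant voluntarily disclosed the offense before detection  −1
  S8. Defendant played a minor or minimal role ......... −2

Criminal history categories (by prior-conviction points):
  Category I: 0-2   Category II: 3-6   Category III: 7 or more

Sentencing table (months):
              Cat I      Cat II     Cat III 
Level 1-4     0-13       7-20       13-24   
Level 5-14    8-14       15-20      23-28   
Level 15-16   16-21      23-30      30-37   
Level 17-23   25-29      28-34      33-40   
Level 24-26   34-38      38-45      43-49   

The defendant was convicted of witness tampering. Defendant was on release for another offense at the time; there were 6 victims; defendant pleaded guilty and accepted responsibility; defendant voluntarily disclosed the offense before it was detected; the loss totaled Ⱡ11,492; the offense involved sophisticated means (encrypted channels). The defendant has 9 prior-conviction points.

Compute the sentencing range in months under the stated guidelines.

Base offense level for witness tampering: 13.
S1 does not apply.
S2 applies: 13 + 1 = 14.
S3 applies: 14 − 1 = 13.
S4 applies (level before this adjustment is 13 ≥ 10, so +3): 13 + 3 = 16.
S5 applies: 16 + 2 = 18.
S6 applies (level before this adjustment is 18 ≥ 11, so +4): 18 + 4 = 22.
S7 applies: 22 − 1 = 21.
S8 does not apply.
Final offense level: 21.
Criminal history: 9 prior points → Category III (7+).
Level 21 falls in the 17-23 band.
Grid: Level 17-23 × Category III = 33-40 months.

33-40 months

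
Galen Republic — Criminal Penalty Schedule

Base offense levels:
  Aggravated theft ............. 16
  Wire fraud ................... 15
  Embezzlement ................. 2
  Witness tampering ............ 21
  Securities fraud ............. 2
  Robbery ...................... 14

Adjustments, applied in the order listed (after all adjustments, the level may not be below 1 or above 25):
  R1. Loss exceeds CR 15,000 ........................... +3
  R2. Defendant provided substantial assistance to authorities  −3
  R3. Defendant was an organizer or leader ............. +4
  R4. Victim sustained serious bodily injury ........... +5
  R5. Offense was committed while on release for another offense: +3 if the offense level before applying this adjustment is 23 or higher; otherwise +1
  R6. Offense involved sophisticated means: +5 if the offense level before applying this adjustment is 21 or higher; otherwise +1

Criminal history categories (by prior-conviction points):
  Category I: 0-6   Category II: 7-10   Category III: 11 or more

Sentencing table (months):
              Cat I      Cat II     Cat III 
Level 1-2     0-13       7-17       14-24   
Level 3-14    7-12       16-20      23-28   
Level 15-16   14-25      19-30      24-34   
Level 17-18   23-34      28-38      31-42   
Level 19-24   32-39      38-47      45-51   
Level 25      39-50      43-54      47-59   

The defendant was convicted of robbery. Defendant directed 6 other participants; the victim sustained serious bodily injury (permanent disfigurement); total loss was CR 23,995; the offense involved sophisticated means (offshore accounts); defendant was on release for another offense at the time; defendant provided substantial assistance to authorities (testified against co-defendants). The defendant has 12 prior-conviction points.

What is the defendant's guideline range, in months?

47-59 months

Base offense level for robbery: 14.
R1 applies: 14 + 3 = 17.
R2 applies: 17 − 3 = 14.
R3 applies: 14 + 4 = 18.
R4 applies: 18 + 5 = 23.
R5 applies (level before this adjustment is 23 ≥ 23, so +3): 23 + 3 = 26.
R6 applies (level before this adjustment is 26 ≥ 21, so +5): 26 + 5 = 31.
Level 31 exceeds the maximum of 25; capped at 25.
Final offense level: 25.
Criminal history: 12 prior points → Category III (11+).
Level 25 falls in the 25 band.
Grid: Level 25 × Category III = 47-59 months.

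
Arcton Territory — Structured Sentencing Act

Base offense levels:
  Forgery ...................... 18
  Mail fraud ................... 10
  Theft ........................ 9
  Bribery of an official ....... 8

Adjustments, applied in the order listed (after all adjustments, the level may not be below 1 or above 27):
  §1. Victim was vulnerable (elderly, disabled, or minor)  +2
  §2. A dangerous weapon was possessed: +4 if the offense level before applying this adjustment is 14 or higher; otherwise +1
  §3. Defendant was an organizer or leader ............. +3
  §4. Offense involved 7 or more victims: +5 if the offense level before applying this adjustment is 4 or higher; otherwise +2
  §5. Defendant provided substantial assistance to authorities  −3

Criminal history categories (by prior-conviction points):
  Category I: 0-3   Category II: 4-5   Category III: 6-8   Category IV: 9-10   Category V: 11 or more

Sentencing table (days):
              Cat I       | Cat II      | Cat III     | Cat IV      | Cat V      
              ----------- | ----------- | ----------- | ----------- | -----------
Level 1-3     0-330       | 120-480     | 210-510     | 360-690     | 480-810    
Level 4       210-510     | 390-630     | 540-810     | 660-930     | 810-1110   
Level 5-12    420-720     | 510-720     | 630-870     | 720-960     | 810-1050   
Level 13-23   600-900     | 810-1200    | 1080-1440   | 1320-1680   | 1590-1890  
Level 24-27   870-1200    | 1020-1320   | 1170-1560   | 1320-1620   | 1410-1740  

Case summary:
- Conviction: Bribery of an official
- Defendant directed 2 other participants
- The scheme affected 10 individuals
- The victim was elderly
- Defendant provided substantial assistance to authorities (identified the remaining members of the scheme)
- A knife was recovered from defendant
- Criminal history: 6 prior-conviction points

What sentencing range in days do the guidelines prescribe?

1080-1440 days

Base offense level for bribery of an official: 8.
§1 applies: 8 + 2 = 10.
§2 applies (level before this adjustment is 10 < 14, so +1): 10 + 1 = 11.
§3 applies: 11 + 3 = 14.
§4 applies (level before this adjustment is 14 ≥ 4, so +5): 14 + 5 = 19.
§5 applies: 19 − 3 = 16.
Final offense level: 16.
Criminal history: 6 prior points → Category III (6-8).
Level 16 falls in the 13-23 band.
Grid: Level 13-23 × Category III = 1080-1440 days.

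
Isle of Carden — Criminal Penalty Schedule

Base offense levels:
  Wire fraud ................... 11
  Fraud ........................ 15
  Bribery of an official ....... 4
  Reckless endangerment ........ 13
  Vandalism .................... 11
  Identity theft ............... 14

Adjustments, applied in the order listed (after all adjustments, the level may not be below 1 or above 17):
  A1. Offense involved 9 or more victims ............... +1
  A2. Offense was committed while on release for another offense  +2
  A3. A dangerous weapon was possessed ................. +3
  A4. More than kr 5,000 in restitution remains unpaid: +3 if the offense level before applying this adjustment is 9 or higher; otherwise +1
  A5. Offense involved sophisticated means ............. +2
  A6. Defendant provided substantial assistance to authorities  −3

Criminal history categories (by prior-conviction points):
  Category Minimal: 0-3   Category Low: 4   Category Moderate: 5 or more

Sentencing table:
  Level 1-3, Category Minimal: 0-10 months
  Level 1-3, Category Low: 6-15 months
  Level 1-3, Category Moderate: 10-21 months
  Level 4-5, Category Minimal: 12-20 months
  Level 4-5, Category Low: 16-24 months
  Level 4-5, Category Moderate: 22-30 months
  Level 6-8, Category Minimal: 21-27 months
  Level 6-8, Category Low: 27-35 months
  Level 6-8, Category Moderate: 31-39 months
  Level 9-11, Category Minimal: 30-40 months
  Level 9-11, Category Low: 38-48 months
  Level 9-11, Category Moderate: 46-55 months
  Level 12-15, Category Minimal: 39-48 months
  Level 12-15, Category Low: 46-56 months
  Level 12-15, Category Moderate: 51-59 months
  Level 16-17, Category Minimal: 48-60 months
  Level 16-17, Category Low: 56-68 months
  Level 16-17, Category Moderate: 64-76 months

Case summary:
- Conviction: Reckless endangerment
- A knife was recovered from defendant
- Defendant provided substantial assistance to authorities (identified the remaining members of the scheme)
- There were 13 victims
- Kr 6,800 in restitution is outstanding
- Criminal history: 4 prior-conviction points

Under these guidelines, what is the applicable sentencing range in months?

Base offense level for reckless endangerment: 13.
A1 applies: 13 + 1 = 14.
A3 applies: 14 + 3 = 17.
A4 applies (level before this adjustment is 17 ≥ 9, so +3): 17 + 3 = 20.
A5 does not apply.
A6 applies: 20 − 3 = 17.
Final offense level: 17.
Criminal history: 4 prior points → Category Low (4).
Level 17 falls in the 16-17 band.
Grid: Level 16-17 × Category Low = 56-68 months.

56-68 months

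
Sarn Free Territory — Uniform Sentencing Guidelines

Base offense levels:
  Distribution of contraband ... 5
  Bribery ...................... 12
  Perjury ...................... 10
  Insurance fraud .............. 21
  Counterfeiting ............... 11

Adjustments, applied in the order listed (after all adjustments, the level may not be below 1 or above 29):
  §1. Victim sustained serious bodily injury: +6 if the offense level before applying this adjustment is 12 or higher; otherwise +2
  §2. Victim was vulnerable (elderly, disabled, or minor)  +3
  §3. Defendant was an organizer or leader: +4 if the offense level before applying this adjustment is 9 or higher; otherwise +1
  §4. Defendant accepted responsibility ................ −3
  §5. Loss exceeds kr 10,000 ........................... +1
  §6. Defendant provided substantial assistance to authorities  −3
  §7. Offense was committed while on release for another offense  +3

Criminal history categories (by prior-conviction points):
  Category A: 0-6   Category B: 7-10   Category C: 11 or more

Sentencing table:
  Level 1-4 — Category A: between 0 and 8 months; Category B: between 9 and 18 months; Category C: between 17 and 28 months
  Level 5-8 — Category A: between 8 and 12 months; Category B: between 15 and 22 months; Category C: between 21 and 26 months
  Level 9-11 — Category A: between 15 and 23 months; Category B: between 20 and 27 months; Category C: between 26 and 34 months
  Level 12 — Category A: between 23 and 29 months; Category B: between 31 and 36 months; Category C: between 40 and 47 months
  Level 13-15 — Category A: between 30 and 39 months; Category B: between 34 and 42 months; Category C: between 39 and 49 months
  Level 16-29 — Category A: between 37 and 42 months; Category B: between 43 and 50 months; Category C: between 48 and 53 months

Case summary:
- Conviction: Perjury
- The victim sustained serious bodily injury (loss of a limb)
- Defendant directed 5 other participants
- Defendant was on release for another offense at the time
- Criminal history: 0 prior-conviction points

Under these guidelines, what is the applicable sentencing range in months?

37-42 months

Base offense level for perjury: 10.
§1 applies (level before this adjustment is 10 < 12, so +2): 10 + 2 = 12.
§2 does not apply.
§3 applies (level before this adjustment is 12 ≥ 9, so +4): 12 + 4 = 16.
§5 does not apply.
§7 applies: 16 + 3 = 19.
Final offense level: 19.
Criminal history: 0 prior points → Category A (0-6).
Level 19 falls in the 16-29 band.
Grid: Level 16-29 × Category A = 37-42 months.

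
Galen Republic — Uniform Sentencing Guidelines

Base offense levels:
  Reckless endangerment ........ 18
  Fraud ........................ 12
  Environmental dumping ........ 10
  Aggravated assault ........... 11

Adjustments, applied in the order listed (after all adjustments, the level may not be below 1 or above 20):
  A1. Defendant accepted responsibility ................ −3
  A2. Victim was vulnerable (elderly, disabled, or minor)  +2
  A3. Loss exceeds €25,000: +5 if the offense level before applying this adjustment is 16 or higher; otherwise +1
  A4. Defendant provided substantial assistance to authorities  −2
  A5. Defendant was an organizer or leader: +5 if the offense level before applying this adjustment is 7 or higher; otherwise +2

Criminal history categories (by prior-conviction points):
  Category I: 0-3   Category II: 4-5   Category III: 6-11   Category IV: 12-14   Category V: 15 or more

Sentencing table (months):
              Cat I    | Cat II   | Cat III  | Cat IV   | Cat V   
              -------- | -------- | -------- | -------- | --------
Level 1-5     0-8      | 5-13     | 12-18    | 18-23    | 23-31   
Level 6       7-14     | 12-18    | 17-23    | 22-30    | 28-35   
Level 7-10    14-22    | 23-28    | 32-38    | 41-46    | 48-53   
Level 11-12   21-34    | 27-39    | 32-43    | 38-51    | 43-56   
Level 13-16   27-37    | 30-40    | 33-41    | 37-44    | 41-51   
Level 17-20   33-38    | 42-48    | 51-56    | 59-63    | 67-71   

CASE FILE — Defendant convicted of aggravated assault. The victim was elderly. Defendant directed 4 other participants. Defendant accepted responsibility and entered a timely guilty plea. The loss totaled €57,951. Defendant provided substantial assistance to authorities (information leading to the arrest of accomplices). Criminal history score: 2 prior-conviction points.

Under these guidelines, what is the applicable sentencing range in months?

Base offense level for aggravated assault: 11.
A1 applies: 11 − 3 = 8.
A2 applies: 8 + 2 = 10.
A3 applies (level before this adjustment is 10 < 16, so +1): 10 + 1 = 11.
A4 applies: 11 − 2 = 9.
A5 applies (level before this adjustment is 9 ≥ 7, so +5): 9 + 5 = 14.
Final offense level: 14.
Criminal history: 2 prior points → Category I (0-3).
Level 14 falls in the 13-16 band.
Grid: Level 13-16 × Category I = 27-37 months.

27-37 months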